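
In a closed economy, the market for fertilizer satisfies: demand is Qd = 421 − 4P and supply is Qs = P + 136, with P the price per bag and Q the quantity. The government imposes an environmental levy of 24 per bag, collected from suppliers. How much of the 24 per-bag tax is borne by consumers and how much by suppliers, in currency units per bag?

Without the tax, 421 − 4P = P + 136 gives 5P = 285, so P* = 57 and Q* = 193.
With the tax collected from suppliers, supply shifts: Qs = (P − 24) + 136.
Solving gives Q = 173.8 with consumers paying 61.8 and suppliers receiving 37.8 (the 24 wedge).
Burden on consumers: 4.8; on suppliers: 19.2. (They sum to 24.)
The less price-elastic side of the market bears the larger share of a per-unit tax.

Consumers bear 4.8 per bag; suppliers bear 19.2 per bag.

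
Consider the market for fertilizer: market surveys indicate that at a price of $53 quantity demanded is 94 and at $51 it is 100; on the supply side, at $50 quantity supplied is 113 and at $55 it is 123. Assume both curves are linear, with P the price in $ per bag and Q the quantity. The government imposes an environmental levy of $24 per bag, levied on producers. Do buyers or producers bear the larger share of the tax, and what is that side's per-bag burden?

Producers bear the larger share: $14.4 per bag.

Demand slope: (100 − 94)/(51 − 53) = -3, so Qd = 253 − 3P.
Supply slope: (123 − 113)/(55 − 50) = 2, so Qs = 2P + 13.
Before the tax: set 253 − 3P = 2P + 13 → P* = $48, Q* = 109.
With the tax collected from producers, supply shifts: Qs = 2(P − 24) + 13.
Solving gives Q = 80.2 with buyers paying $57.6 and producers receiving $33.6 (the $24 wedge).
Per-bag burden: buyers $9.6, producers $14.4.
Producers take the larger share because supply is less price-elastic here (demand slope 3 vs supply slope 2).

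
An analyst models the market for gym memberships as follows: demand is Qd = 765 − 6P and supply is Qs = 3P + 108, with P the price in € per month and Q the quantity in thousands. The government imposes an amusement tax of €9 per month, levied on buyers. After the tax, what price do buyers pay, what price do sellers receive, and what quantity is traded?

Buyers pay €76; sellers receive €67; quantity = 309.

Before the tax: set 765 − 6P = 3P + 108 → P* = €73, Q* = 327.
With the tax collected from buyers, demand (in seller-price terms) shifts: Qd = 765 − 6(P + 9).
New equilibrium: buyers pay €76, sellers receive €67, Q = 309. (Wedge: Pb − Ps = 9.)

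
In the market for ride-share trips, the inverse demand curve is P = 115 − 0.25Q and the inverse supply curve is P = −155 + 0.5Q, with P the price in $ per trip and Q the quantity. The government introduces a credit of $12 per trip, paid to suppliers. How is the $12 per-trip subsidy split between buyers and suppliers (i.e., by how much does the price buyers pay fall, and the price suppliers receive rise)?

Rewrite in direct form: Qd = 460 − 4P and Qs = 2P + 310.
Before the subsidy: set 460 − 4P = 2P + 310 → P* = $25, Q* = 360.
With a per-unit subsidy paid to suppliers, each receives P + 12 per unit sold, so supply becomes Qs = 2(P + 12) + 310.
New equilibrium: buyers pay $21, suppliers receive $33, Q = 376. (Wedge: Pb − Ps = −12.)
Gain to buyers: $4; to suppliers: $8. (They sum to $12.)

Buyers gain $4 per trip; suppliers gain $8 per trip.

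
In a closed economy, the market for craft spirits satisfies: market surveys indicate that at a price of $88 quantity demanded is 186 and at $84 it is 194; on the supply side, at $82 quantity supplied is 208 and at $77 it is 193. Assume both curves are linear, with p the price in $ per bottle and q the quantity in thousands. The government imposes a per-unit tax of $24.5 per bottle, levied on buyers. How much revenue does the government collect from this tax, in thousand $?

Tax revenue = $4228.7 thousand.

Demand slope: (194 − 186)/(84 − 88) = -2, so qd = 362 − 2p.
Supply slope: (193 − 208)/(77 − 82) = 3, so qs = 3p − 38.
Before the tax: set 362 − 2p = 3p − 38 → p* = $80, q* = 202.
With the tax collected from buyers, demand (in seller-price terms) shifts: qd = 362 − 2(p + 24.5).
Solving gives q = 172.6 with buyers paying $94.7 and sellers receiving $70.2 (the $24.5 wedge).
Revenue = t · Q = 24.5 · 172.6 = $4228.7.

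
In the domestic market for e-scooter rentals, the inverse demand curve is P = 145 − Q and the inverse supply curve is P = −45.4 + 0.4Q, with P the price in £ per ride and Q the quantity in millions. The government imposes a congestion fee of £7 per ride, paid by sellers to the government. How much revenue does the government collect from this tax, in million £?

Rewrite in direct form: Qd = 145 − P and Qs = 2.5P + 113.5.
Before the tax: set 145 − P = 2.5P + 113.5 → P* = £9, Q* = 136.
With the tax collected from sellers, supply shifts: Qs = 2.5(P − 7) + 113.5.
Solving gives Q = 131 with consumers paying £14 and sellers receiving £7 (the £7 wedge).
Revenue = t · Q = 7 · 131 = £917.

Tax revenue = £917 million.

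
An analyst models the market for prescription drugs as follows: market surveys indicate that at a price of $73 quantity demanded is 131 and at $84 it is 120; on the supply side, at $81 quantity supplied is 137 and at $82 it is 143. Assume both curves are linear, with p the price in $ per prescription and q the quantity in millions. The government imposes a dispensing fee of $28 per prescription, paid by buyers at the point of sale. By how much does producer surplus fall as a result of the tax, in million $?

Producer surplus falls by $452 million.

Demand slope: (120 − 131)/(84 − 73) = -1, so qd = 204 − p.
Supply slope: (143 − 137)/(82 − 81) = 6, so qs = 6p − 349.
Without the tax, 204 − p = 6p − 349 gives 7p = 553, so p* = $79 and q* = 125.
With the tax collected from buyers, demand (in seller-price terms) shifts: qd = 204 − (p + 28).
New equilibrium: buyers pay $103, producers receive $75, q = 101. (Wedge: pb − ps = 28.)
ΔPS is the trapezoid between Q = 101 and Q = 125 of height $4: ½ · (125 + 101) · 4 = $452.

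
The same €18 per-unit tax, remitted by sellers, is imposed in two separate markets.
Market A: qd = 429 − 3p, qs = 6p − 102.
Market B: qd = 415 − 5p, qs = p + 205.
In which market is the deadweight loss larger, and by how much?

Market A: pre-tax p* = €59, q* = 252; post-tax q = 216; deadweight loss = €324.
Market B: pre-tax p* = €35, q* = 240; post-tax q = 225; deadweight loss = €135.
Difference: €324 vs €135 → market A is larger by €189.

Market A, by €189.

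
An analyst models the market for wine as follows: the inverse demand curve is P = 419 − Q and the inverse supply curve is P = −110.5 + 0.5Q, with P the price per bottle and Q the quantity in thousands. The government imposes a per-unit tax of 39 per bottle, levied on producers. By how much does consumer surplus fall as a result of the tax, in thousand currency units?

Consumer surplus falls by 8840 thousand.

Inverting to Q(P) form: Qd = 419 − P; Qs = 2P + 221.
Without the tax, 419 − P = 2P + 221 gives 3P = 198, so P* = 66 and Q* = 353.
With the tax collected from producers, supply shifts: Qs = 2(P − 39) + 221.
New equilibrium: buyers pay 92, producers receive 53, Q = 327. (Wedge: Pb − Ps = 39.)
ΔCS is the trapezoid between Q = 327 and Q = 353 of height 26: ½ · (353 + 327) · 26 = 8840.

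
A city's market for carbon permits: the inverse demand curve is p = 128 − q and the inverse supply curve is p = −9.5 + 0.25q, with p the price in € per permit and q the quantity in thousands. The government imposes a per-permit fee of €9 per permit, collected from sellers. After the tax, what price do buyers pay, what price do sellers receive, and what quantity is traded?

Buyers pay €25.2; sellers receive €16.2; quantity = 102.8.

Inverting to q(p) form: qd = 128 − p; qs = 4p + 38.
Before the tax: set 128 − p = 4p + 38 → p* = €18, q* = 110.
With the tax collected from sellers, supply shifts: qs = 4(p − 9) + 38.
Solving gives q = 102.8 with buyers paying €25.2 and sellers receiving €16.2 (the €9 wedge).
The less price-elastic side of the market bears the larger share of a per-unit tax.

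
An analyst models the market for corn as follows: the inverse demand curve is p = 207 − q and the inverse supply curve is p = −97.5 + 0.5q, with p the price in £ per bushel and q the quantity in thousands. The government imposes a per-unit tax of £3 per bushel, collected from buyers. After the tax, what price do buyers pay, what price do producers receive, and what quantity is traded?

Inverting to q(p) form: qd = 207 − p; qs = 2p + 195.
Without the tax, 207 − p = 2p + 195 gives 3p = 12, so p* = £4 and q* = 203.
With the tax collected from buyers, demand (in seller-price terms) shifts: qd = 207 − (p + 3).
New equilibrium: buyers pay £6, producers receive £3, q = 201. (Wedge: pb − ps = 3.)

Buyers pay £6; producers receive £3; quantity = 201.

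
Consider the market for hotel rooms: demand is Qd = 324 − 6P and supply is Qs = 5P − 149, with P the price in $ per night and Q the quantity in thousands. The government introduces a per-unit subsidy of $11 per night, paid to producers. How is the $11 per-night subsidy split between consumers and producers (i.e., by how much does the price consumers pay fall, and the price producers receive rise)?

Consumers gain $5 per night; producers gain $6 per night.

Before the subsidy: set 324 − 6P = 5P − 149 → P* = $43, Q* = 66.
With a per-unit subsidy paid to producers, each receives P + 11 per unit sold, so supply becomes Qs = 5(P + 11) − 149.
New equilibrium: consumers pay $38, producers receive $49, Q = 96. (Wedge: Pb − Ps = −11.)
Gain to consumers: $5; to producers: $6. (They sum to $11.)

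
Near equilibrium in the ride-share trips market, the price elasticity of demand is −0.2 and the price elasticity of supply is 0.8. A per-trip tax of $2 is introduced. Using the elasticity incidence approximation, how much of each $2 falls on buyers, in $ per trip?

Incidence ratio: buyers' share ≈ εs / (εs + |εd|) = 0.8 / (0.8 + 0.2) = 0.8.
So buyers bear ≈ 0.8 × $2 = $1.6; producers bear $0.4.

Buyers bear ≈ $1.6 per trip.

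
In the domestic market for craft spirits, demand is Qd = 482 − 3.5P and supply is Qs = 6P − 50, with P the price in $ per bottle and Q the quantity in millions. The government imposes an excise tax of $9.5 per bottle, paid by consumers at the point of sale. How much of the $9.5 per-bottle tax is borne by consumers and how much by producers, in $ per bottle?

Consumers bear $6 per bottle; producers bear $3.5 per bottle.

Without the tax, 482 − 3.5P = 6P − 50 gives 9.5P = 532, so P* = $56 and Q* = 286.
With the tax collected from consumers, demand (in seller-price terms) shifts: Qd = 482 − 3.5(P + 9.5).
Solving gives Q = 265 with consumers paying $62 and producers receiving $52.5 (the $9.5 wedge).
Burden on consumers: $6; on producers: $3.5. (They sum to $9.5.)
The less price-elastic side of the market bears the larger share of a per-unit tax.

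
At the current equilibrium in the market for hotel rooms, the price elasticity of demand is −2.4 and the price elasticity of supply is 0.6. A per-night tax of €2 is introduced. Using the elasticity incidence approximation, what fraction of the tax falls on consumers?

Consumers' share ≈ 0.2.

Incidence ratio: consumers' share ≈ εs / (εs + |εd|) = 0.6 / (0.6 + 2.4) = 0.2.
Supply is the less elastic side, so consumers bear the smaller share.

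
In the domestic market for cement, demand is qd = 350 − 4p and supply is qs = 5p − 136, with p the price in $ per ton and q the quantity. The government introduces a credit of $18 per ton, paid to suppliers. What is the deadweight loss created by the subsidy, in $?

Deadweight loss = $360.

Before the subsidy: set 350 − 4p = 5p − 136 → p* = $54, q* = 134.
With a per-unit subsidy paid to suppliers, each receives p + 18 per unit sold, so supply becomes qs = 5(p + 18) − 136.
Solving gives q = 174 with buyers paying $44 and suppliers receiving $62 (the $18 wedge).
Quantity rises by |ΔQ| = |134 − 174| = 40.
DWL = ½ · t · |ΔQ| = ½ · 18 · 40 = $360.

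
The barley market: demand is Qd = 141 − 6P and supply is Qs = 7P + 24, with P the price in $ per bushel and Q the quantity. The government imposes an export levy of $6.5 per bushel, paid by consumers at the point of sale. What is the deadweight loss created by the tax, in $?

Without the tax, 141 − 6P = 7P + 24 gives 13P = 117, so P* = $9 and Q* = 87.
With the tax collected from consumers, demand (in seller-price terms) shifts: Qd = 141 − 6(P + 6.5).
Solving gives Q = 66 with consumers paying $12.5 and producers receiving $6 (the $6.5 wedge).
Quantity falls by |ΔQ| = |87 − 66| = 21.
DWL = ½ · t · |ΔQ| = ½ · 6.5 · 21 = $68.25.

Deadweight loss = $68.25.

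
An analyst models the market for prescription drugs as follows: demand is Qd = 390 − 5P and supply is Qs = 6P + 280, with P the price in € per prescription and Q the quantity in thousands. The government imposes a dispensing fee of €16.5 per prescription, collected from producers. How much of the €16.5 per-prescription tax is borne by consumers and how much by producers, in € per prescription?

Before the tax: set 390 − 5P = 6P + 280 → P* = €10, Q* = 340.
With the tax collected from producers, supply shifts: Qs = 6(P − 16.5) + 280.
New equilibrium: consumers pay €19, producers receive €2.5, Q = 295. (Wedge: Pb − Ps = 16.5.)
Burden on consumers: €9; on producers: €7.5. (They sum to €16.5.)

Consumers bear €9 per prescription; producers bear €7.5 per prescription.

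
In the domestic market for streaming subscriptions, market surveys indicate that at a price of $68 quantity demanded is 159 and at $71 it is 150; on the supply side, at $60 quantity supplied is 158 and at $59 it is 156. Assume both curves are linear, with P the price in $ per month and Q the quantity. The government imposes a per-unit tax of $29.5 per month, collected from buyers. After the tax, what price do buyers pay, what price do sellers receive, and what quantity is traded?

Demand slope: (150 − 159)/(71 − 68) = -3, so Qd = 363 − 3P.
Supply slope: (156 − 158)/(59 − 60) = 2, so Qs = 2P + 38.
Without the tax, 363 − 3P = 2P + 38 gives 5P = 325, so P* = $65 and Q* = 168.
With the tax collected from buyers, demand (in seller-price terms) shifts: Qd = 363 − 3(P + 29.5).
New equilibrium: buyers pay $76.8, sellers receive $47.3, Q = 132.6. (Wedge: Pb − Ps = 29.5.)

Buyers pay $76.8; sellers receive $47.3; quantity = 132.6.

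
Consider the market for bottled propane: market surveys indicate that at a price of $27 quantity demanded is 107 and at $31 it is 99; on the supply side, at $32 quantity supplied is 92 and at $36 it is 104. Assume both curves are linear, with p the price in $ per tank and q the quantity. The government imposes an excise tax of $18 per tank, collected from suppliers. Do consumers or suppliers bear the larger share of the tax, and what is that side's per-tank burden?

Demand slope: (99 − 107)/(31 − 27) = -2, so qd = 161 − 2p.
Supply slope: (104 − 92)/(36 − 32) = 3, so qs = 3p − 4.
Before the tax: set 161 − 2p = 3p − 4 → p* = $33, q* = 95.
With the tax collected from suppliers, supply shifts: qs = 3(p − 18) − 4.
New equilibrium: consumers pay $43.8, suppliers receive $25.8, q = 73.4. (Wedge: pb − ps = 18.)
Per-tank burden: consumers $10.8, suppliers $7.2.
Consumers take the larger share because demand is less price-elastic here (demand slope 2 vs supply slope 3).
The less price-elastic side of the market bears the larger share of a per-unit tax.

Consumers bear the larger share: $10.8 per tank.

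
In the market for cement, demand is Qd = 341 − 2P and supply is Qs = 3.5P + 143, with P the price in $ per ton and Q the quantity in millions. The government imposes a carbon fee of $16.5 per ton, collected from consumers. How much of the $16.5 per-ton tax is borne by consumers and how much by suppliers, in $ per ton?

Without the tax, 341 − 2P = 3.5P + 143 gives 5.5P = 198, so P* = $36 and Q* = 269.
With the tax collected from consumers, demand (in seller-price terms) shifts: Qd = 341 − 2(P + 16.5).
Solving gives Q = 248 with consumers paying $46.5 and suppliers receiving $30 (the $16.5 wedge).
Burden on consumers: $10.5; on suppliers: $6. (They sum to $16.5.)
The less price-elastic side of the market bears the larger share of a per-unit tax.

Consumers bear $10.5 per ton; suppliers bear $6 per ton.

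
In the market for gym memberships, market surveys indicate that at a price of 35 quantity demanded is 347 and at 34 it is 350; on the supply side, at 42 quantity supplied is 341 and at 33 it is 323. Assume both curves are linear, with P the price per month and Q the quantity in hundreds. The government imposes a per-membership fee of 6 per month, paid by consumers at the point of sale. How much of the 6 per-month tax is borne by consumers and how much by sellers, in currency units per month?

Demand slope: (350 − 347)/(34 − 35) = -3, so Qd = 452 − 3P.
Supply slope: (323 − 341)/(33 − 42) = 2, so Qs = 2P + 257.
Before the tax: set 452 − 3P = 2P + 257 → P* = 39, Q* = 335.
With the tax collected from consumers, demand (in seller-price terms) shifts: Qd = 452 − 3(P + 6).
New equilibrium: consumers pay 41.4, sellers receive 35.4, Q = 327.8. (Wedge: Pb − Ps = 6.)
Burden on consumers: 2.4; on sellers: 3.6. (They sum to 6.)
The less price-elastic side of the market bears the larger share of a per-unit tax.

Consumers bear 2.4 per month; sellers bear 3.6 per month.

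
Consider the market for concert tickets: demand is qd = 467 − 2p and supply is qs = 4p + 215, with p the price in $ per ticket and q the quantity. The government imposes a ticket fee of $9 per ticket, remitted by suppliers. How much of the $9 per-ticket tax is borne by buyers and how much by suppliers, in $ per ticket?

Before the tax: set 467 − 2p = 4p + 215 → p* = $42, q* = 383.
With the tax collected from suppliers, supply shifts: qs = 4(p − 9) + 215.
Solving gives q = 371 with buyers paying $48 and suppliers receiving $39 (the $9 wedge).
Burden on buyers: $6; on suppliers: $3. (They sum to $9.)

Buyers bear $6 per ticket; suppliers bear $3 per ticket.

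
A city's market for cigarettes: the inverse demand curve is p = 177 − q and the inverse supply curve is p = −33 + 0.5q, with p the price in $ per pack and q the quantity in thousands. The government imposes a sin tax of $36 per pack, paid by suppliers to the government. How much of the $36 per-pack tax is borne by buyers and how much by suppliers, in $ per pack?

Inverting to q(p) form: qd = 177 − p; qs = 2p + 66.
Before the tax: set 177 − p = 2p + 66 → p* = $37, q* = 140.
With the tax collected from suppliers, supply shifts: qs = 2(p − 36) + 66.
New equilibrium: buyers pay $61, suppliers receive $25, q = 116. (Wedge: pb − ps = 36.)
Burden on buyers: $24; on suppliers: $12. (They sum to $36.)

Buyers bear $24 per pack; suppliers bear $12 per pack.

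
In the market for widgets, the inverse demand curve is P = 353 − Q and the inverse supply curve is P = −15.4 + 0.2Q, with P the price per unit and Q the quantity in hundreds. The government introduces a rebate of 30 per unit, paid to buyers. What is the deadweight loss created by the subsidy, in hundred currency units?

Deadweight loss = 375 hundred.

Inverting to Q(P) form: Qd = 353 − P; Qs = 5P + 77.
Without the subsidy, 353 − P = 5P + 77 gives 6P = 276, so P* = 46 and Q* = 307.
With a per-unit subsidy paid to buyers, each effectively pays P − 30, so demand becomes Qd = 353 − (P − 30).
Solving gives Q = 332 with buyers paying 21 and suppliers receiving 51 (the 30 wedge).
Quantity rises by |ΔQ| = |307 − 332| = 25.
DWL = ½ · t · |ΔQ| = ½ · 30 · 25 = 375.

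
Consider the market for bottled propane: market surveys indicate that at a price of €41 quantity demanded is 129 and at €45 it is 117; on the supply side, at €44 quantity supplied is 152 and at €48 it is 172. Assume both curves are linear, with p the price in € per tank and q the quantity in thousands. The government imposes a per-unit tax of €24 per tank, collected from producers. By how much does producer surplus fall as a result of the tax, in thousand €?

Producer surplus falls by €985.5 thousand.

Demand slope: (117 − 129)/(45 − 41) = -3, so qd = 252 − 3p.
Supply slope: (172 − 152)/(48 − 44) = 5, so qs = 5p − 68.
Before the tax: set 252 − 3p = 5p − 68 → p* = €40, q* = 132.
With the tax collected from producers, supply shifts: qs = 5(p − 24) − 68.
Solving gives q = 87 with consumers paying €55 and producers receiving €31 (the €24 wedge).
ΔPS is the trapezoid between Q = 87 and Q = 132 of height €9: ½ · (132 + 87) · 9 = €985.5.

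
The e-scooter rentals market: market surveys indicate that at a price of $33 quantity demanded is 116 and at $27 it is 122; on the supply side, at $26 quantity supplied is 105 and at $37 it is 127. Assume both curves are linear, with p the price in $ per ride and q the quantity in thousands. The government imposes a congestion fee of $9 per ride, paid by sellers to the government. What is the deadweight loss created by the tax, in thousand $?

Deadweight loss = $27 thousand.

Demand slope: (122 − 116)/(27 − 33) = -1, so qd = 149 − p.
Supply slope: (127 − 105)/(37 − 26) = 2, so qs = 2p + 53.
Without the tax, 149 − p = 2p + 53 gives 3p = 96, so p* = $32 and q* = 117.
With the tax collected from sellers, supply shifts: qs = 2(p − 9) + 53.
New equilibrium: buyers pay $38, sellers receive $29, q = 111. (Wedge: pb − ps = 9.)
Quantity falls by |ΔQ| = |117 − 111| = 6.
DWL = ½ · t · |ΔQ| = ½ · 9 · 6 = $27.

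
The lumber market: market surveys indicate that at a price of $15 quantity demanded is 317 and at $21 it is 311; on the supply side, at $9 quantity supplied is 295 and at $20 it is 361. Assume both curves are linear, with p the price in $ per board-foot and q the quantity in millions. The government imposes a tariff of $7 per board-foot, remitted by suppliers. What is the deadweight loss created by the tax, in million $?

Demand slope: (311 − 317)/(21 − 15) = -1, so qd = 332 − p.
Supply slope: (361 − 295)/(20 − 9) = 6, so qs = 6p + 241.
Without the tax, 332 − p = 6p + 241 gives 7p = 91, so p* = $13 and q* = 319.
With the tax collected from suppliers, supply shifts: qs = 6(p − 7) + 241.
New equilibrium: buyers pay $19, suppliers receive $12, q = 313. (Wedge: pb − ps = 7.)
Quantity falls by |ΔQ| = |319 − 313| = 6.
DWL = ½ · t · |ΔQ| = ½ · 7 · 6 = $21.

Deadweight loss = $21 million.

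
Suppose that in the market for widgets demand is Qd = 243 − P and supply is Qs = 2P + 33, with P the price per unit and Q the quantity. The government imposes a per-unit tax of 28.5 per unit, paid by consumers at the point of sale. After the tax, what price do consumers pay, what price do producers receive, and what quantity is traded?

Consumers pay 89; producers receive 60.5; quantity = 154.

Before the tax: set 243 − P = 2P + 33 → P* = 70, Q* = 173.
With the tax collected from consumers, demand (in seller-price terms) shifts: Qd = 243 − (P + 28.5).
Solving gives Q = 154 with consumers paying 89 and producers receiving 60.5 (the 28.5 wedge).
The less price-elastic side of the market bears the larger share of a per-unit tax.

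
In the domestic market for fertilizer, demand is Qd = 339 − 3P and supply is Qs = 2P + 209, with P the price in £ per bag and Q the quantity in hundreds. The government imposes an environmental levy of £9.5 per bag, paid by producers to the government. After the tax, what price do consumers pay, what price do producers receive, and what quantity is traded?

Before the tax: set 339 − 3P = 2P + 209 → P* = £26, Q* = 261.
With the tax collected from producers, supply shifts: Qs = 2(P − 9.5) + 209.
New equilibrium: consumers pay £29.8, producers receive £20.3, Q = 249.6. (Wedge: Pb − Ps = 9.5.)

Consumers pay £29.8; producers receive £20.3; quantity = 249.6.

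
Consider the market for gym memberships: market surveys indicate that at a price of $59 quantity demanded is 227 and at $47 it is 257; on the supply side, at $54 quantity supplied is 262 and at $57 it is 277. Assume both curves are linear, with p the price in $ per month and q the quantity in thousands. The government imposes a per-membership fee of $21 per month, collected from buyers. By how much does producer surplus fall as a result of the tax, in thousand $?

Demand slope: (257 − 227)/(47 − 59) = -2.5, so qd = 374.5 − 2.5p.
Supply slope: (277 − 262)/(57 − 54) = 5, so qs = 5p − 8.
Before the tax: set 374.5 − 2.5p = 5p − 8 → p* = $51, q* = 247.
With the tax collected from buyers, demand (in seller-price terms) shifts: qd = 374.5 − 2.5(p + 21).
Solving gives q = 212 with buyers paying $65 and sellers receiving $44 (the $21 wedge).
ΔPS is the trapezoid between Q = 212 and Q = 247 of height $7: ½ · (247 + 212) · 7 = $1606.5.

Producer surplus falls by $1606.5 thousand.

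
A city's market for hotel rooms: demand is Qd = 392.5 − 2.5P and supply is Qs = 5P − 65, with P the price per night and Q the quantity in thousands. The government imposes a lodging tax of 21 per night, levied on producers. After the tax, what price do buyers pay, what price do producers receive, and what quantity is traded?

Buyers pay 75; producers receive 54; quantity = 205.

Without the tax, 392.5 − 2.5P = 5P − 65 gives 7.5P = 457.5, so P* = 61 and Q* = 240.
With the tax collected from producers, supply shifts: Qs = 5(P − 21) − 65.
Solving gives Q = 205 with buyers paying 75 and producers receiving 54 (the 21 wedge).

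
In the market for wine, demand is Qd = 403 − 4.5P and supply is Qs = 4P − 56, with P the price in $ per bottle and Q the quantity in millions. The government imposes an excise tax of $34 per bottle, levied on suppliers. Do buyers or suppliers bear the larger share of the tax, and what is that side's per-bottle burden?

Without the tax, 403 − 4.5P = 4P − 56 gives 8.5P = 459, so P* = $54 and Q* = 160.
With the tax collected from suppliers, supply shifts: Qs = 4(P − 34) − 56.
New equilibrium: buyers pay $70, suppliers receive $36, Q = 88. (Wedge: Pb − Ps = 34.)
Per-bottle burden: buyers $16, suppliers $18.
Suppliers take the larger share because supply is less price-elastic here (demand slope 4.5 vs supply slope 4).
The less price-elastic side of the market bears the larger share of a per-unit tax.

Suppliers bear the larger share: $18 per bottle.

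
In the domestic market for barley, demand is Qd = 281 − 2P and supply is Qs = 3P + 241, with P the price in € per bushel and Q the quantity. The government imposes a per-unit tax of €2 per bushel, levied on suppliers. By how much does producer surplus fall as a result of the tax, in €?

Producer surplus falls by €211.04.

Without the tax, 281 − 2P = 3P + 241 gives 5P = 40, so P* = €8 and Q* = 265.
With the tax collected from suppliers, supply shifts: Qs = 3(P − 2) + 241.
New equilibrium: consumers pay €9.2, suppliers receive €7.2, Q = 262.6. (Wedge: Pb − Ps = 2.)
ΔPS is the trapezoid between Q = 262.6 and Q = 265 of height €0.8: ½ · (265 + 262.6) · 0.8 = €211.04.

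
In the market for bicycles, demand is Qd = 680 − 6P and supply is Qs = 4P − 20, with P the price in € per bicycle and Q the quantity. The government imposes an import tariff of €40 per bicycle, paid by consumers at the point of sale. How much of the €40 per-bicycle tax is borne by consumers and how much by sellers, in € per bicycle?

Consumers bear €16 per bicycle; sellers bear €24 per bicycle.

Before the tax: set 680 − 6P = 4P − 20 → P* = €70, Q* = 260.
With the tax collected from consumers, demand (in seller-price terms) shifts: Qd = 680 − 6(P + 40).
Solving gives Q = 164 with consumers paying €86 and sellers receiving €46 (the €40 wedge).
Burden on consumers: €16; on sellers: €24. (They sum to €40.)
The less price-elastic side of the market bears the larger share of a per-unit tax.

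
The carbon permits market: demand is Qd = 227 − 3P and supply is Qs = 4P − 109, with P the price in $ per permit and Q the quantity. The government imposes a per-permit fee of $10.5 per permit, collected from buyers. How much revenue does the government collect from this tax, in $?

Without the tax, 227 − 3P = 4P − 109 gives 7P = 336, so P* = $48 and Q* = 83.
With the tax collected from buyers, demand (in seller-price terms) shifts: Qd = 227 − 3(P + 10.5).
New equilibrium: buyers pay $54, suppliers receive $43.5, Q = 65. (Wedge: Pb − Ps = 10.5.)
Revenue = t · Q = 10.5 · 65 = $682.5.

Tax revenue = $682.5.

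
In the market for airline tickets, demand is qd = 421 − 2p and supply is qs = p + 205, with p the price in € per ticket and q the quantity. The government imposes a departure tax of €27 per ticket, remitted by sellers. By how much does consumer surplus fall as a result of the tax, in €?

Consumer surplus falls by €2412.

Before the tax: set 421 − 2p = p + 205 → p* = €72, q* = 277.
With the tax collected from sellers, supply shifts: qs = (p − 27) + 205.
New equilibrium: consumers pay €81, sellers receive €54, q = 259. (Wedge: pb − ps = 27.)
ΔCS is the trapezoid between Q = 259 and Q = 277 of height €9: ½ · (277 + 259) · 9 = €2412.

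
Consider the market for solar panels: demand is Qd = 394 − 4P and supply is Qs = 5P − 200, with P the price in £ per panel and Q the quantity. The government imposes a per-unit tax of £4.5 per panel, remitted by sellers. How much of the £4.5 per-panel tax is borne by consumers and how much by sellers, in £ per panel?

Without the tax, 394 − 4P = 5P − 200 gives 9P = 594, so P* = £66 and Q* = 130.
With the tax collected from sellers, supply shifts: Qs = 5(P − 4.5) − 200.
New equilibrium: consumers pay £68.5, sellers receive £64, Q = 120. (Wedge: Pb − Ps = 4.5.)
Burden on consumers: £2.5; on sellers: £2. (They sum to £4.5.)
The less price-elastic side of the market bears the larger share of a per-unit tax.

Consumers bear £2.5 per panel; sellers bear £2 per panel.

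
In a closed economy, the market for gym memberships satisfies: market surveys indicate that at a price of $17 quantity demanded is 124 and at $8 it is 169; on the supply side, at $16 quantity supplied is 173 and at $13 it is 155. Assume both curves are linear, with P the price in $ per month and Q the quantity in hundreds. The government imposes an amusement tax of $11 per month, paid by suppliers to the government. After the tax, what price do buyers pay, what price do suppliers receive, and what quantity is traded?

Buyers pay $18; suppliers receive $7; quantity = 119.

Demand slope: (169 − 124)/(8 − 17) = -5, so Qd = 209 − 5P.
Supply slope: (155 − 173)/(13 − 16) = 6, so Qs = 6P + 77.
Without the tax, 209 − 5P = 6P + 77 gives 11P = 132, so P* = $12 and Q* = 149.
With the tax collected from suppliers, supply shifts: Qs = 6(P − 11) + 77.
Solving gives Q = 119 with buyers paying $18 and suppliers receiving $7 (the $11 wedge).
The less price-elastic side of the market bears the larger share of a per-unit tax.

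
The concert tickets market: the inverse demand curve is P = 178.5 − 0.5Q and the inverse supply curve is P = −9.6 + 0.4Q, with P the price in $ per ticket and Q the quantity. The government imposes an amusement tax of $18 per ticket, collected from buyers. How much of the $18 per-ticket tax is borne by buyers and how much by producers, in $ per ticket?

Inverting to Q(P) form: Qd = 357 − 2P; Qs = 2.5P + 24.
Before the tax: set 357 − 2P = 2.5P + 24 → P* = $74, Q* = 209.
With the tax collected from buyers, demand (in seller-price terms) shifts: Qd = 357 − 2(P + 18).
Solving gives Q = 189 with buyers paying $84 and producers receiving $66 (the $18 wedge).
Burden on buyers: $10; on producers: $8. (They sum to $18.)
The less price-elastic side of the market bears the larger share of a per-unit tax.

Buyers bear $10 per ticket; producers bear $8 per ticket.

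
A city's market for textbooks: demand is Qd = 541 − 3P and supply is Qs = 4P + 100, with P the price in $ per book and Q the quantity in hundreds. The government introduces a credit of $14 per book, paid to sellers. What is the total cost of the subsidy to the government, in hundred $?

Without the subsidy, 541 − 3P = 4P + 100 gives 7P = 441, so P* = $63 and Q* = 352.
With a per-unit subsidy paid to sellers, each receives P + 14 per unit sold, so supply becomes Qs = 4(P + 14) + 100.
Solving gives Q = 376 with consumers paying $55 and sellers receiving $69 (the $14 wedge).
Outlay = t · Q = 14 · 376 = $5264.

Government outlay = $5264 hundred.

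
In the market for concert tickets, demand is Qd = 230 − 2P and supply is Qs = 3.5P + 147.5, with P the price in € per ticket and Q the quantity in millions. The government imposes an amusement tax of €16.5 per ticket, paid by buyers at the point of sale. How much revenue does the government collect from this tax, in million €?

Without the tax, 230 − 2P = 3.5P + 147.5 gives 5.5P = 82.5, so P* = €15 and Q* = 200.
With the tax collected from buyers, demand (in seller-price terms) shifts: Qd = 230 − 2(P + 16.5).
Solving gives Q = 179 with buyers paying €25.5 and sellers receiving €9 (the €16.5 wedge).
Revenue = t · Q = 16.5 · 179 = €2953.5.

Tax revenue = €2953.5 million.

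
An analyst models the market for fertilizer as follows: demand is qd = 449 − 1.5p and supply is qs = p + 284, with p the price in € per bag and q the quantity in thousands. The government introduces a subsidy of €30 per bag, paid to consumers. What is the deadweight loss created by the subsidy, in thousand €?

Without the subsidy, 449 − 1.5p = p + 284 gives 2.5p = 165, so p* = €66 and q* = 350.
With a per-unit subsidy paid to consumers, each effectively pays p − 30, so demand becomes qd = 449 − 1.5(p − 30).
New equilibrium: consumers pay €54, producers receive €84, q = 368. (Wedge: pb − ps = −30.)
Quantity rises by |ΔQ| = |350 − 368| = 18.
DWL = ½ · t · |ΔQ| = ½ · 30 · 18 = €270.

Deadweight loss = €270 thousand.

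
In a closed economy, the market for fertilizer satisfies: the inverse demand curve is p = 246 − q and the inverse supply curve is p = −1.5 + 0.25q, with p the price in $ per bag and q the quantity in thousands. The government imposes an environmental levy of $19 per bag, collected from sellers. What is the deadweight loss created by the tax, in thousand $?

Inverting to q(p) form: qd = 246 − p; qs = 4p + 6.
Before the tax: set 246 − p = 4p + 6 → p* = $48, q* = 198.
With the tax collected from sellers, supply shifts: qs = 4(p − 19) + 6.
New equilibrium: buyers pay $63.2, sellers receive $44.2, q = 182.8. (Wedge: pb − ps = 19.)
Quantity falls by |ΔQ| = |198 − 182.8| = 15.2.
DWL = ½ · t · |ΔQ| = ½ · 19 · 15.2 = $144.4.

Deadweight loss = $144.4 thousand.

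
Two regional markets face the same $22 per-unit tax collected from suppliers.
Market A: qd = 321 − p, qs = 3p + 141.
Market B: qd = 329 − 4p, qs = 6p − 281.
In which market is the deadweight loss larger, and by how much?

Market A: pre-tax p* = $45, q* = 276; post-tax q = 259.5; deadweight loss = $181.5.
Market B: pre-tax p* = $61, q* = 85; post-tax q = 32.2; deadweight loss = $580.8.
Difference: $181.5 vs $580.8 → market B is larger by $399.3.

Market B, by $399.3.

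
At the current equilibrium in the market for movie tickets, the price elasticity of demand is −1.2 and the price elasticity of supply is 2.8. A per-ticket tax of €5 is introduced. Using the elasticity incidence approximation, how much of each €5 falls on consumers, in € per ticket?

Consumers bear ≈ €3.5 per ticket.

Incidence ratio: consumers' share ≈ εs / (εs + |εd|) = 2.8 / (2.8 + 1.2) = 0.7.
So consumers bear ≈ 0.7 × €5 = €3.5; sellers bear €1.5.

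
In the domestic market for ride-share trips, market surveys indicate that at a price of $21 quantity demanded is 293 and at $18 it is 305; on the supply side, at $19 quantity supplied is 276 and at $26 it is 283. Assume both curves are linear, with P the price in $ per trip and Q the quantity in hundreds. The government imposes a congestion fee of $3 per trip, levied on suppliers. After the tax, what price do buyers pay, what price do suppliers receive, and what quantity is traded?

Demand slope: (305 − 293)/(18 − 21) = -4, so Qd = 377 − 4P.
Supply slope: (283 − 276)/(26 − 19) = 1, so Qs = P + 257.
Before the tax: set 377 − 4P = P + 257 → P* = $24, Q* = 281.
With the tax collected from suppliers, supply shifts: Qs = (P − 3) + 257.
Solving gives Q = 278.6 with buyers paying $24.6 and suppliers receiving $21.6 (the $3 wedge).

Buyers pay $24.6; suppliers receive $21.6; quantity = 278.6.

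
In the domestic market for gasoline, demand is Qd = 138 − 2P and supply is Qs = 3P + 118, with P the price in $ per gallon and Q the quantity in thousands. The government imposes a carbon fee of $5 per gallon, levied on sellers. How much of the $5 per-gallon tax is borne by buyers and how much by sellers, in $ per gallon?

Before the tax: set 138 − 2P = 3P + 118 → P* = $4, Q* = 130.
With the tax collected from sellers, supply shifts: Qs = 3(P − 5) + 118.
New equilibrium: buyers pay $7, sellers receive $2, Q = 124. (Wedge: Pb − Ps = 5.)
Burden on buyers: $3; on sellers: $2. (They sum to $5.)
The less price-elastic side of the market bears the larger share of a per-unit tax.

Buyers bear $3 per gallon; sellers bear $2 per gallon.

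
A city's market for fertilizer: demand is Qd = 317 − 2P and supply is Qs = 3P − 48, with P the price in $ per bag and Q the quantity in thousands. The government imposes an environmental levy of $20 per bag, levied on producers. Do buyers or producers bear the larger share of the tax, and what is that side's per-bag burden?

Buyers bear the larger share: $12 per bag.

Without the tax, 317 − 2P = 3P − 48 gives 5P = 365, so P* = $73 and Q* = 171.
With the tax collected from producers, supply shifts: Qs = 3(P − 20) − 48.
New equilibrium: buyers pay $85, producers receive $65, Q = 147. (Wedge: Pb − Ps = 20.)
Per-bag burden: buyers $12, producers $8.
Buyers take the larger share because demand is less price-elastic here (demand slope 2 vs supply slope 3).
The less price-elastic side of the market bears the larger share of a per-unit tax.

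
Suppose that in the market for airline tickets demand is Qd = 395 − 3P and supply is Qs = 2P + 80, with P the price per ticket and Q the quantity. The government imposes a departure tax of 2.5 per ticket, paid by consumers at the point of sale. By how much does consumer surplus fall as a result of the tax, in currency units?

Consumer surplus falls by 204.5.

Without the tax, 395 − 3P = 2P + 80 gives 5P = 315, so P* = 63 and Q* = 206.
With the tax collected from consumers, demand (in seller-price terms) shifts: Qd = 395 − 3(P + 2.5).
New equilibrium: consumers pay 64, suppliers receive 61.5, Q = 203. (Wedge: Pb − Ps = 2.5.)
ΔCS is the trapezoid between Q = 203 and Q = 206 of height 1: ½ · (206 + 203) · 1 = 204.5.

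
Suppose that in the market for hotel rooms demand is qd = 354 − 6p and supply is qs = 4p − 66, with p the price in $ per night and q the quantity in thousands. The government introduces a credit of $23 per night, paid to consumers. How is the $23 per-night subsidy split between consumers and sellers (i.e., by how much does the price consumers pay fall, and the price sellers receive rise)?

Consumers gain $9.2 per night; sellers gain $13.8 per night.

Before the subsidy: set 354 − 6p = 4p − 66 → p* = $42, q* = 102.
With a per-unit subsidy paid to consumers, each effectively pays p − 23, so demand becomes qd = 354 − 6(p − 23).
Solving gives q = 157.2 with consumers paying $32.8 and sellers receiving $55.8 (the $23 wedge).
Gain to consumers: $9.2; to sellers: $13.8. (They sum to $23.)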